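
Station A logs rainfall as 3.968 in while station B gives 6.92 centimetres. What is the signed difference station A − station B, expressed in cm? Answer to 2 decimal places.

3.16 cm

station A: 3.968 in = 10.0787 cm.
Difference: 10.0787 − 6.9200 = 3.16 cm.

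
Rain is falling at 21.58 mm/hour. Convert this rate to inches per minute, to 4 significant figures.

21.58 mm/hour × 0.0393701 in/mm × 0.0166667 hour/minute = 0.01416 in/minute.

0.01416 in/minute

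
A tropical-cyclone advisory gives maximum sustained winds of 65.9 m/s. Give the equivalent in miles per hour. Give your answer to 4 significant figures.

1 m/s = 2.23694 mph, so 65.9 × 2.23694 = 147.4 mph.

147.4 mph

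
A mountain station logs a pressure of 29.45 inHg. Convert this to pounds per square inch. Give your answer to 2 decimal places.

14.46 psi

1 inHg = 0.491154 psi, so 29.45 × 0.491154 = 14.46 psi.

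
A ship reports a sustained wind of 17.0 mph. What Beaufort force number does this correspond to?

17.0 mph = 7.6 m/s, which is Beaufort 4 (moderate breeze, 5.5–7.9 m/s).

Beaufort force 4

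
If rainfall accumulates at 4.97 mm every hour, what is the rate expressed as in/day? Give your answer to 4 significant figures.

4.696 in/day

4.97 mm/hour × 0.0393701 in/mm × 24 hour/day = 4.696 in/day.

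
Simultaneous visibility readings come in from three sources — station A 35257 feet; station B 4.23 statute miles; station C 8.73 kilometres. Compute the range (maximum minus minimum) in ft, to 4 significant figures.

12920 ft

station B: 4.23 SM = 22334.40 ft.
station C: 8.73 km = 28641.73 ft.
Spread: 35257.00 − 22334.40 = 12920 ft.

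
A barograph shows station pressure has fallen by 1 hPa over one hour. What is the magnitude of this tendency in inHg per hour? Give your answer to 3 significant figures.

1 hPa / 1 h × 0.02953 inHg/hPa = 0.0295 inHg/h.

0.0295 inHg per hour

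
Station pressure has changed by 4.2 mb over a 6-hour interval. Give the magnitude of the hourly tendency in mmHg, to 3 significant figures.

0.525 mmHg per hour

4.2 mb / 6 h × 0.750062 mmHg/mb = 0.525 mmHg/h.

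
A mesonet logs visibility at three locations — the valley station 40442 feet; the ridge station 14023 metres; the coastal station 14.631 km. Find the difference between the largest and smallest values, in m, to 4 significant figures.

2304 m

the valley station: 40442 ft = 12326.72 m.
the coastal station: 14.631 km = 14631.00 m.
Spread: 14631.00 − 12326.72 = 2304 m.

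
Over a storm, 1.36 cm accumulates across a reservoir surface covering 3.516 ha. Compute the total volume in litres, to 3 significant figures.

478000 litres

Depth: 1.36 cm × 10 = 13.6 mm.
Area: 3.516 ha = 35160 m².
1 mm over 1 m² is 1 L, so volume = 13.6 × 35160 = 478176 L ≈ 478000 L.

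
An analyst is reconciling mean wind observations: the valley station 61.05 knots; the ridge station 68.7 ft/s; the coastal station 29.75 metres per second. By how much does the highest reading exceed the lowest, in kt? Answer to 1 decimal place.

the ridge station: 68.7 ft/s = 40.704 kt.
the coastal station: 29.75 m/s = 57.829 kt.
Spread: 61.050 − 40.704 = 20.3 kt.

20.3 kt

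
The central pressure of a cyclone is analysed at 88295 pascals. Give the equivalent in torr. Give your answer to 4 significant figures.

1 Pa = 0.00750062 mmHg, so 88295 × 0.00750062 = 662.3 mmHg.

662.3 mmHg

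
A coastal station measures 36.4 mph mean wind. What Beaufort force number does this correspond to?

36.4 mph = 16.3 m/s, which is Beaufort 7 (near gale, 13.9–17.1 m/s).

Beaufort force 7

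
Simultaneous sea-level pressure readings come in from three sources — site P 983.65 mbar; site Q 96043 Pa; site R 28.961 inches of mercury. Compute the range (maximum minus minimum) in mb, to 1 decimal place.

site Q: 96043 Pa = 960.430 mb.
site R: 28.961 inHg = 980.732 mb.
Spread: 983.650 − 960.430 = 23.2 mb.

23.2 mb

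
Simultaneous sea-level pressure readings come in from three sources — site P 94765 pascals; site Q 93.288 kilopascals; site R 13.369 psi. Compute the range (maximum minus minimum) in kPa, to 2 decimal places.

2.59 kPa

site P: 94765 Pa = 94.7650 kPa.
site R: 13.369 psi = 92.1760 kPa.
Spread: 94.7650 − 92.1760 = 2.59 kPa.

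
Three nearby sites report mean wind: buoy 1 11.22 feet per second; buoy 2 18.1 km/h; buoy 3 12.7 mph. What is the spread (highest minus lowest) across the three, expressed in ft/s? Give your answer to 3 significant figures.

buoy 2: 18.1 km/h = 16.4953 ft/s.
buoy 3: 12.7 mph = 18.6267 ft/s.
Spread: 18.6267 − 11.2200 = 7.41 ft/s.

7.41 ft/s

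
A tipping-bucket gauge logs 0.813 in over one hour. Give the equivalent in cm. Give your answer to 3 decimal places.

1 in = 2.54 cm, so 0.813 × 2.54 = 2.065 cm.

2.065 cm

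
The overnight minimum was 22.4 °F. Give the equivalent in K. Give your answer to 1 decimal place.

First to °C: -5.33 °C.
Then to K: 267.8 K.

267.8 K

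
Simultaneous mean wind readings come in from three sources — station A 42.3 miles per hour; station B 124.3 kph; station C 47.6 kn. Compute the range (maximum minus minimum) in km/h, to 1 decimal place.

station A: 42.3 mph = 68.075 km/h.
station C: 47.6 kt = 88.155 km/h.
Spread: 124.300 − 68.075 = 56.2 km/h.

56.2 km/h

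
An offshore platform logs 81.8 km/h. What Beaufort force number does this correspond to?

Beaufort force 9

81.8 km/h = 22.7 m/s, which is Beaufort 9 (strong gale, 20.8–24.4 m/s).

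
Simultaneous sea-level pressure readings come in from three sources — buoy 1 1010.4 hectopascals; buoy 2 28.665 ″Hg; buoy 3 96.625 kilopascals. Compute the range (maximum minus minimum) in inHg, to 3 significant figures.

buoy 1: 1010.4 hPa = 29.8371 inHg.
buoy 3: 96.625 kPa = 28.5333 inHg.
Spread: 29.8371 − 28.5333 = 1.30 inHg.

1.30 inHg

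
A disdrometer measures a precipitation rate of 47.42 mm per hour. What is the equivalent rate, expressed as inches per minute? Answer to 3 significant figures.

47.42 mm/hour × 0.0393701 in/mm × 0.0166667 hour/minute = 0.0311 in/minute.

0.0311 in/minute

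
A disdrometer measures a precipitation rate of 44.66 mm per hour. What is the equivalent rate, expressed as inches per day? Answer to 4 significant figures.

44.66 mm/hour × 0.0393701 in/mm × 24 hour/day = 42.20 in/day.

42.20 in/day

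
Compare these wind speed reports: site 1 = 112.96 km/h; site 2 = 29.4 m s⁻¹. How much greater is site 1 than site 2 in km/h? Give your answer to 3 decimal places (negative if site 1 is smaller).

7.120 km/h

site 2: 29.4 m/s = 105.84000 km/h.
Difference: 112.96000 − 105.84000 = 7.120 km/h.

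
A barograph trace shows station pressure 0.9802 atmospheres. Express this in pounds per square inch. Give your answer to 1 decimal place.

14.4 psi

1 atm = 14.6959 psi, so 0.9802 × 14.6959 = 14.4 psi.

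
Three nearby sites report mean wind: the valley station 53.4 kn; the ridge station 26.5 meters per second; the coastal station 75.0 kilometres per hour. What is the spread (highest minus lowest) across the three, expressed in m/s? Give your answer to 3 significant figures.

the valley station: 53.4 kt = 27.4713 m/s.
the coastal station: 75.0 km/h = 20.8333 m/s.
Spread: 27.4713 − 20.8333 = 6.64 m/s.

6.64 m/s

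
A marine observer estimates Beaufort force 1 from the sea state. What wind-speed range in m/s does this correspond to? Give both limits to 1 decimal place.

0.3 to 1.5 m/s

Beaufort 1 (light air) spans 0.3–1.5 m/s.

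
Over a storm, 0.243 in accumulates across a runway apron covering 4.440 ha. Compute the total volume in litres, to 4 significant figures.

274000 litres

Depth: 0.243 in × 25.4 = 6.1722 mm.
Area: 4.440 ha = 44400 m².
1 mm over 1 m² is 1 L, so volume = 6.1722 × 44400 = 274045.68 L ≈ 274000 L.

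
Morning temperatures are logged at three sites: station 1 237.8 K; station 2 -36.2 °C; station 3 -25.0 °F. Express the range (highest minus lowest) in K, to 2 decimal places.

station 1: 237.8 K = -35.350 °C.
station 3: -25.0 °F = -31.667 °C.
Spread: (-31.667) − (-36.200) = 4.533 °C.

4.53 K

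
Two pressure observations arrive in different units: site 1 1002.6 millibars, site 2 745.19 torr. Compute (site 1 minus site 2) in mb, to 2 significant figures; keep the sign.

9.1 mb

site 2: 745.19 mmHg = 993.505 mb.
Difference: 1002.600 − 993.505 = 9.1 mb.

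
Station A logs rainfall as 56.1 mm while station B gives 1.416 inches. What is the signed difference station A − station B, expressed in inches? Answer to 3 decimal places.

station A: 56.1 mm = 2.20866 in.
Difference: 2.20866 − 1.41600 = 0.793 in.

0.793 in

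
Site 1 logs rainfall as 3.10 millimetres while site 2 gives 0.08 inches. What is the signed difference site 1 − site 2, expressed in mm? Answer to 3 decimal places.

1.068 mm

site 2: 0.08 in = 2.03200 mm.
Difference: 3.10000 − 2.03200 = 1.068 mm.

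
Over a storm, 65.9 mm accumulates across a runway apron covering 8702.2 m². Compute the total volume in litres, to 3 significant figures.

1 mm over 1 m² is 1 L, so volume = 65.9 × 8702.2 = 573474.98 L ≈ 573000 L.

573000 litres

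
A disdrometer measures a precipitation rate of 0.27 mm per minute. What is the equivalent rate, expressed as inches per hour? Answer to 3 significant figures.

0.638 in/hour

0.27 mm/minute × 0.0393701 in/mm × 60 minute/hour = 0.638 in/hour.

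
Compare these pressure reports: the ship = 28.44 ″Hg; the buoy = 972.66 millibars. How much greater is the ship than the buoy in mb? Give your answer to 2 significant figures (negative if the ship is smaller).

the ship: 28.44 inHg = 963.089 mb.
Difference: 963.089 − 972.660 = -9.6 mb.

-9.6 mb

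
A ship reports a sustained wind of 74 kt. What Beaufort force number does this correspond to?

Beaufort force 12

74 kt lies in the Beaufort 12 band (hurricane force, ≥64 kt).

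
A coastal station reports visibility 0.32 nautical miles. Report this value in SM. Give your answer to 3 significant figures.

1 nmi = 1.15078 SM, so 0.32 × 1.15078 = 0.368 SM.

0.368 SM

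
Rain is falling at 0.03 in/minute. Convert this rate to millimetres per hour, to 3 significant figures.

0.03 in/minute × 25.4 mm/in × 60 minute/hour = 45.7 mm/hour.

45.7 mm/hour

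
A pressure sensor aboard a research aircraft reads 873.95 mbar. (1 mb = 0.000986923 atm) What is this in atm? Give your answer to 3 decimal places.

0.863 atm

1 mb = 0.000986923 atm, so 873.95 × 0.000986923 = 0.863 atm.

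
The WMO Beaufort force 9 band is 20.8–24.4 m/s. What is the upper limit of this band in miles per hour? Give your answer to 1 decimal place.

20.8–24.4 m/s × 2.237 = 46.5–54.6 mph.

54.6 mph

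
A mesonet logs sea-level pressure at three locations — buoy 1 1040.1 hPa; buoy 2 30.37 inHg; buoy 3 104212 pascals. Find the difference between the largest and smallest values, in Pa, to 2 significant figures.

1400 Pa

buoy 1: 1040.1 hPa = 104010.00 Pa.
buoy 2: 30.37 inHg = 102844.63 Pa.
Spread: 104212.00 − 102844.63 = 1400 Pa.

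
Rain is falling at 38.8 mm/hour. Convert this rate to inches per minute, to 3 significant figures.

38.8 mm/hour × 0.0393701 in/mm × 0.0166667 hour/minute = 0.0255 in/minute.

0.0255 in/minute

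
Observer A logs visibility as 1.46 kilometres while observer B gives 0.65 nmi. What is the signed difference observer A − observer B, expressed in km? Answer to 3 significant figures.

0.256 km

observer B: 0.65 nmi = 1.20380 km.
Difference: 1.46000 − 1.20380 = 0.256 km.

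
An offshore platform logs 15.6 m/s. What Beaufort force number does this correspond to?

Beaufort force 7

15.6 m/s lies in the Beaufort 7 band (near gale, 13.9–17.1 m/s).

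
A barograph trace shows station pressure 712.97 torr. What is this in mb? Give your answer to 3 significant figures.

951 mb

1 mmHg = 1.33322 mb, so 712.97 × 1.33322 = 951 mb.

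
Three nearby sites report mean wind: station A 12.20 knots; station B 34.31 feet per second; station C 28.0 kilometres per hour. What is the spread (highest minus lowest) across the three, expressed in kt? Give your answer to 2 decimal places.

station B: 34.31 ft/s = 20.3281 kt.
station C: 28.0 km/h = 15.1188 kt.
Spread: 20.3281 − 12.2000 = 8.13 kt.

8.13 kt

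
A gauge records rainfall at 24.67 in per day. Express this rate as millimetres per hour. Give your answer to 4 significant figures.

26.11 mm/hour

24.67 in/day × 25.4 mm/in × 0.0416667 day/hour = 26.11 mm/hour.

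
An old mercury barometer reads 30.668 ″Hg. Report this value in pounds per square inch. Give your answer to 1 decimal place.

1 inHg = 0.491154 psi, so 30.668 × 0.491154 = 15.1 psi.

15.1 psi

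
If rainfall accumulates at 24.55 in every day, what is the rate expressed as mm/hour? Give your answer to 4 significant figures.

24.55 in/day × 25.4 mm/in × 0.0416667 day/hour = 25.98 mm/hour.

25.98 mm/hour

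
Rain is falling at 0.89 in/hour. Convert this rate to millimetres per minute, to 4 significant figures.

0.89 in/hour × 25.4 mm/in × 0.0166667 hour/minute = 0.3768 mm/minute.

0.3768 mm/minute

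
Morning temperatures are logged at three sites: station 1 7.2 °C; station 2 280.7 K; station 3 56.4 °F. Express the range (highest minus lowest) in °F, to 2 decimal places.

station 2: 280.7 K = 7.550 °C.
station 3: 56.4 °F = 13.556 °C.
Spread: 13.556 − 7.200 = 6.356 °C = 11.44 °F.

11.44 °F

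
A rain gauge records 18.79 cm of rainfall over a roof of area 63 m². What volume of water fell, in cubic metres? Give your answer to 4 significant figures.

Depth: 18.79 cm × 10 = 187.9 mm.
1 mm over 1 m² is 1 L, so volume = 187.9 × 63 = 11837.7 L = 11.84 m³.

11.84 cubic metres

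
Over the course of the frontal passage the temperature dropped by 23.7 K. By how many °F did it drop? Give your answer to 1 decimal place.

42.7 °F

Converting a difference, only the 9/5 scale factor applies: Δ°F = 23.7 × 1.8 = 42.7 °F.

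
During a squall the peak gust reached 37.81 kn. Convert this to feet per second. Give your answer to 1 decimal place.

1 kt = 1.68781 ft/s, so 37.81 × 1.68781 = 63.8 ft/s.

63.8 ft/s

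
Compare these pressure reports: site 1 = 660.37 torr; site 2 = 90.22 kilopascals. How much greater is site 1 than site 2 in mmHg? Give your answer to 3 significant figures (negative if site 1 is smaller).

site 2: 90.22 kPa = 676.706 mmHg.
Difference: 660.370 − 676.706 = -16.3 mmHg.

-16.3 mmHg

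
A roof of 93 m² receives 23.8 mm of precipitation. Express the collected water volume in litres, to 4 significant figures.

2213 litres

1 mm over 1 m² is 1 L, so volume = 23.8 × 93 = 2213.4 L ≈ 2213 L.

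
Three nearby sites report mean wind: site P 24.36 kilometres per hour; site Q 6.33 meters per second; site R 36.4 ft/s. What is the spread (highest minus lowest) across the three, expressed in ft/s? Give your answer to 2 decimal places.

15.63 ft/s

site P: 24.36 km/h = 22.2003 ft/s.
site Q: 6.33 m/s = 20.7677 ft/s.
Spread: 36.4000 − 20.7677 = 15.63 ft/s.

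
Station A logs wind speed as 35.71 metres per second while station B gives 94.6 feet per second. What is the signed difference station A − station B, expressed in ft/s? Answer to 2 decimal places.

station A: 35.71 m/s = 117.1588 ft/s.
Difference: 117.1588 − 94.6000 = 22.56 ft/s.

22.56 ft/s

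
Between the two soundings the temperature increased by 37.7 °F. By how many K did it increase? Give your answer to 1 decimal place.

A change of 1 °C equals a change of 1.8 °F: ΔK = 37.7 × 0.5556 = 20.9 K.

20.9 K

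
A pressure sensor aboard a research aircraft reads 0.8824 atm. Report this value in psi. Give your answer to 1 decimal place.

1 atm = 14.6959 psi, so 0.8824 × 14.6959 = 13.0 psi.

13.0 psi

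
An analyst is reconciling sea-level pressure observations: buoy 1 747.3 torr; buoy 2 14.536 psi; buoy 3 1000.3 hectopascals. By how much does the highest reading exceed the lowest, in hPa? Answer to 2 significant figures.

buoy 1: 747.3 mmHg = 996.318 hPa.
buoy 2: 14.536 psi = 1002.222 hPa.
Spread: 1002.222 − 996.318 = 5.9 hPa.

5.9 hPa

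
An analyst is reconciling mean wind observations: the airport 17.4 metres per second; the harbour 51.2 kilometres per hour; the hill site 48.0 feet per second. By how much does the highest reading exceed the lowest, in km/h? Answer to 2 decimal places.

the airport: 17.4 m/s = 62.6400 km/h.
the hill site: 48.0 ft/s = 52.6694 km/h.
Spread: 62.6400 − 51.2000 = 11.44 km/h.

11.44 km/h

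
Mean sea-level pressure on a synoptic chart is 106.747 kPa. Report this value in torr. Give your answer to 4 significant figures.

1 kPa = 7.50062 mmHg, so 106.747 × 7.50062 = 800.7 mmHg.

800.7 mmHg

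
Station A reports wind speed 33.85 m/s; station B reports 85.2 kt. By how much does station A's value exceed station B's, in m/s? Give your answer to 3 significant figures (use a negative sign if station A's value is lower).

-9.98 m/s

station B: 85.2 kt = 43.8307 m/s.
Difference: 33.8500 − 43.8307 = -9.98 m/s.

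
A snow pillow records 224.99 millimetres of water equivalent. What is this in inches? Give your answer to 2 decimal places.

1 mm = 0.0393701 in, so 224.99 × 0.0393701 = 8.86 in.

8.86 in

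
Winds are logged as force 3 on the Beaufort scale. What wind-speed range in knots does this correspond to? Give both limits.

7 to 10 kt

Beaufort 3 (gentle breeze) spans 7–10 knots.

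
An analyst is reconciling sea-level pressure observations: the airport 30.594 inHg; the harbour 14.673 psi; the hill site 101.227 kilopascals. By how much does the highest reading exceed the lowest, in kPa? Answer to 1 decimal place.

2.4 kPa

the airport: 30.594 inHg = 103.603 kPa.
the harbour: 14.673 psi = 101.167 kPa.
Spread: 103.603 − 101.167 = 2.4 kPa.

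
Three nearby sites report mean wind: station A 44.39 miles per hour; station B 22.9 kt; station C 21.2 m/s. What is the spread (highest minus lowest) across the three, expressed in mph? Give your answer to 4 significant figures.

station B: 22.9 kt = 26.3528 mph.
station C: 21.2 m/s = 47.4230 mph.
Spread: 47.4230 − 26.3528 = 21.07 mph.

21.07 mph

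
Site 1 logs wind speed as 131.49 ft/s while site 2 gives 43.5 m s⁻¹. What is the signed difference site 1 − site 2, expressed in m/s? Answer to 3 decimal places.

-3.422 m/s

site 1: 131.49 ft/s = 40.07815 m/s.
Difference: 40.07815 − 43.50000 = -3.422 m/s.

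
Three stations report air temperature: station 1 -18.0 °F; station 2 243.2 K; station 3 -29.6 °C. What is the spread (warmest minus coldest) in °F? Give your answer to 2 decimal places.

3.91 °F

station 1: -18.0 °F = -27.778 °C.
station 2: 243.2 K = -29.950 °C.
Spread: (-27.778) − (-29.950) = 2.172 °C = 3.91 °F.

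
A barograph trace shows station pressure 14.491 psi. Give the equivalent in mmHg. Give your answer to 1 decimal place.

749.4 mmHg

1 psi = 51.7149 mmHg, so 14.491 × 51.7149 = 749.4 mmHg.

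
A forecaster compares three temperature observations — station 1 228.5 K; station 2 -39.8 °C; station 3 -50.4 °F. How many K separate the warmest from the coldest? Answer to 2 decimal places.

station 1: 228.5 K = -44.650 °C.
station 3: -50.4 °F = -45.778 °C.
Spread: (-39.800) − (-45.778) = 5.978 °C.

5.98 K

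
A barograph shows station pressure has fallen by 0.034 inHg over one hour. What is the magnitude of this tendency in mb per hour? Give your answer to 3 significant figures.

1.15 mb per hour

0.034 inHg / 1 h × 33.8639 mb/inHg = 1.15 mb/h.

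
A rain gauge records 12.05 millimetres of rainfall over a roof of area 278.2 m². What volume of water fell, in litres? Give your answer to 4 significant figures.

1 mm over 1 m² is 1 L, so volume = 12.05 × 278.2 = 3352.31 L ≈ 3352 L.

3352 litres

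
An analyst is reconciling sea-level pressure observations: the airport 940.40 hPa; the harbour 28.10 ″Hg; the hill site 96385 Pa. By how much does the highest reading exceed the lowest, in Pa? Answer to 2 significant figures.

2300 Pa

the airport: 940.40 hPa = 94040.00 Pa.
the harbour: 28.10 inHg = 95157.53 Pa.
Spread: 96385.00 − 94040.00 = 2300 Pa.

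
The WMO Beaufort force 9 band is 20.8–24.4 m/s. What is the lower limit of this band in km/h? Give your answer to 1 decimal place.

74.9 km/h

20.8–24.4 m/s × 3.6 = 74.9–87.8 km/h.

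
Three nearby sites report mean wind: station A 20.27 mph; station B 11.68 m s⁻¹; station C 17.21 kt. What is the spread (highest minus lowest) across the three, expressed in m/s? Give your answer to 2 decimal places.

station A: 20.27 mph = 9.0615 m/s.
station C: 17.21 kt = 8.8536 m/s.
Spread: 11.6800 − 8.8536 = 2.83 m/s.

2.83 m/s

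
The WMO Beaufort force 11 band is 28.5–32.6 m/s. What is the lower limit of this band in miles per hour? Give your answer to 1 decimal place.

63.8 mph

28.5–32.6 m/s × 2.237 = 63.8–72.9 mph.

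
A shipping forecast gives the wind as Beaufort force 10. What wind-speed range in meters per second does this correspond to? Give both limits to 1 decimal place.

24.5 to 28.4 m/s

Beaufort 10 (storm) spans 24.5–28.4 m/s.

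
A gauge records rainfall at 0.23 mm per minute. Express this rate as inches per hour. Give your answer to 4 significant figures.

0.5433 in/hour

0.23 mm/minute × 0.0393701 in/mm × 60 minute/hour = 0.5433 in/hour.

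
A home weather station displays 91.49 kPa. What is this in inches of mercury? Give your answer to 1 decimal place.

27.0 inHg

1 kPa = 0.2953 inHg, so 91.49 × 0.2953 = 27.0 inHg.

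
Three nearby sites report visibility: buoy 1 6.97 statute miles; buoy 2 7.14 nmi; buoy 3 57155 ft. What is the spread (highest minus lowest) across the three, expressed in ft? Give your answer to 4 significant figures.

buoy 1: 6.97 SM = 36801.60 ft.
buoy 2: 7.14 nmi = 43383.46 ft.
Spread: 57155.00 − 36801.60 = 20350 ft.

20350 ft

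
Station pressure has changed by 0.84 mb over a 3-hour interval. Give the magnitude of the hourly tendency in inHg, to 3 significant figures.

0.00827 inHg per hour

0.84 mb / 3 h × 0.02953 inHg/mb = 0.00827 inHg/h.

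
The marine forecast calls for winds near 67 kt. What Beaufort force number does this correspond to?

Beaufort force 12

67 kt lies in the Beaufort 12 band (hurricane force, ≥64 kt).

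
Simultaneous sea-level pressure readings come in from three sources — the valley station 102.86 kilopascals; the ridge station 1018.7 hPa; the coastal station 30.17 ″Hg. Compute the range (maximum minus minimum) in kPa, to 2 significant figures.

0.99 kPa

the ridge station: 1018.7 hPa = 101.8700 kPa.
the coastal station: 30.17 inHg = 102.1674 kPa.
Spread: 102.8600 − 101.8700 = 0.99 kPa.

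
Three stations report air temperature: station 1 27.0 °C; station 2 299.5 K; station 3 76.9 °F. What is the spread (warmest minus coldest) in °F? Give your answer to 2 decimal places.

station 2: 299.5 K = 26.350 °C.
station 3: 76.9 °F = 24.944 °C.
Spread: 27.000 − 24.944 = 2.056 °C = 3.70 °F.

3.70 °F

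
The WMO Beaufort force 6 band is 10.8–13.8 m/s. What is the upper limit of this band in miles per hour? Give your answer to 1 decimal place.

10.8–13.8 m/s × 2.237 = 24.2–30.9 mph.

30.9 mph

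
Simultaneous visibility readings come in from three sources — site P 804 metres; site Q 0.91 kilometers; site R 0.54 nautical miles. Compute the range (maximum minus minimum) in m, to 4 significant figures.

site Q: 0.91 km = 910.000 m.
site R: 0.54 nmi = 1000.080 m.
Spread: 1000.080 − 804.000 = 196.1 m.

196.1 m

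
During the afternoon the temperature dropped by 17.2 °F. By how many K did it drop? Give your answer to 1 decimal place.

9.6 K

For a temperature change the 32° offset cancels: ΔK = 17.2 × 0.5556 = 9.6 K.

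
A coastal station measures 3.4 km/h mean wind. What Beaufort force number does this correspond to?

3.4 km/h = 0.9 m/s, which is Beaufort 1 (light air, 0.3–1.5 m/s).

Beaufort force 1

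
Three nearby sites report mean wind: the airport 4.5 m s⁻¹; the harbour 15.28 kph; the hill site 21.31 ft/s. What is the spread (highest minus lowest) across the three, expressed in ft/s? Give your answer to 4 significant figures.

7.385 ft/s

the airport: 4.5 m/s = 14.76378 ft/s.
the harbour: 15.28 km/h = 13.92534 ft/s.
Spread: 21.31000 − 13.92534 = 7.385 ft/s.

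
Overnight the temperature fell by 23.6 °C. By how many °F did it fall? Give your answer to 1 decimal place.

42.5 °F

For a temperature change the 32° offset cancels: Δ°F = 23.6 × 1.8 = 42.5 °F.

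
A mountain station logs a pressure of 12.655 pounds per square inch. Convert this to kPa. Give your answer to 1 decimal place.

87.3 kPa

1 psi = 6.89476 kPa, so 12.655 × 6.89476 = 87.3 kPa.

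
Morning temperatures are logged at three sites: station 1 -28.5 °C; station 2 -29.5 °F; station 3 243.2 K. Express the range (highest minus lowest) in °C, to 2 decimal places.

5.67 °C

station 2: -29.5 °F = -34.167 °C.
station 3: 243.2 K = -29.950 °C.
Spread: (-28.500) − (-34.167) = 5.667 °C.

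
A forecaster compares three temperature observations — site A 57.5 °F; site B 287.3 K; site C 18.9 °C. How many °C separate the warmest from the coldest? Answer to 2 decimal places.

site A: 57.5 °F = 14.167 °C.
site B: 287.3 K = 14.150 °C.
Spread: 18.900 − 14.150 = 4.750 °C.

4.75 °C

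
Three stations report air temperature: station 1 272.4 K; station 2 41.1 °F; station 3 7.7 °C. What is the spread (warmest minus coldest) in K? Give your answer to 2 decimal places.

station 1: 272.4 K = -0.750 °C.
station 2: 41.1 °F = 5.056 °C.
Spread: 7.700 − (-0.750) = 8.450 °C.

8.45 K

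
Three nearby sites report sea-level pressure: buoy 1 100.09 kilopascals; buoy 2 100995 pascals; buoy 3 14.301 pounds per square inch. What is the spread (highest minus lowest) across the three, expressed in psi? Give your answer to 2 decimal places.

buoy 1: 100.09 kPa = 14.5168 psi.
buoy 2: 100995 Pa = 14.6481 psi.
Spread: 14.6481 − 14.3010 = 0.35 psi.

0.35 psi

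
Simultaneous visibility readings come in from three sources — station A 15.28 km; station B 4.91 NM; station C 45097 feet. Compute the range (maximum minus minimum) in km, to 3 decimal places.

station B: 4.91 nmi = 9.09332 km.
station C: 45097 ft = 13.74557 km.
Spread: 15.28000 − 9.09332 = 6.187 km.

6.187 km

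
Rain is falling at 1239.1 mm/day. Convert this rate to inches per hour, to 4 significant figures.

1239.1 mm/day × 0.0393701 in/mm × 0.0416667 day/hour = 2.033 in/hour.

2.033 in/hour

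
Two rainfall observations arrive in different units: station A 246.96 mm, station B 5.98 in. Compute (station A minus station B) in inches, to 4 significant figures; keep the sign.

3.743 in

station A: 246.96 mm = 9.72283 in.
Difference: 9.72283 − 5.98000 = 3.743 in.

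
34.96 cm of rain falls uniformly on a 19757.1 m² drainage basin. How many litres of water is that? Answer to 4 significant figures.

Depth: 34.96 cm × 10 = 349.6 mm.
1 mm over 1 m² is 1 L, so volume = 349.6 × 19757.1 = 6907082.2 L ≈ 6907000 L.

6907000 litres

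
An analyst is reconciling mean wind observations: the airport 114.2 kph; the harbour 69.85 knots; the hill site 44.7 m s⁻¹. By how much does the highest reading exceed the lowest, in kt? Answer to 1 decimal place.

the airport: 114.2 km/h = 61.663 kt.
the hill site: 44.7 m/s = 86.890 kt.
Spread: 86.890 − 61.663 = 25.2 kt.

25.2 kt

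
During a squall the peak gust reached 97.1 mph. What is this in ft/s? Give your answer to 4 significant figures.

142.4 ft/s

1 mph = 1.46667 ft/s, so 97.1 × 1.46667 = 142.4 ft/s.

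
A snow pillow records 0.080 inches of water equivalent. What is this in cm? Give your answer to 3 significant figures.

0.203 cm

1 in = 2.54 cm, so 0.080 × 2.54 = 0.203 cm.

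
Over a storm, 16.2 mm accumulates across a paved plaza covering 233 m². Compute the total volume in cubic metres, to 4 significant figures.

1 mm over 1 m² is 1 L, so volume = 16.2 × 233 = 3774.6 L = 3.775 m³.

3.775 cubic metres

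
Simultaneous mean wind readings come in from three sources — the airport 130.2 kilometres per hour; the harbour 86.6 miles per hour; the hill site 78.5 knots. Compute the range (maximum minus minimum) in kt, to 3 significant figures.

8.20 kt

the airport: 130.2 km/h = 70.3024 kt.
the harbour: 86.6 mph = 75.2533 kt.
Spread: 78.5000 − 70.3024 = 8.20 kt.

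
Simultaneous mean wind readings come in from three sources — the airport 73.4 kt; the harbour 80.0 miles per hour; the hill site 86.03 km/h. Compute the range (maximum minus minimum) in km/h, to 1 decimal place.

49.9 km/h

the airport: 73.4 kt = 135.937 km/h.
the harbour: 80.0 mph = 128.748 km/h.
Spread: 135.937 − 86.030 = 49.9 km/h.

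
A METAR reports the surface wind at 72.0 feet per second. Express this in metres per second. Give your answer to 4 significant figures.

1 ft/s = 0.3048 m/s, so 72.0 × 0.3048 = 21.95 m/s.

21.95 m/s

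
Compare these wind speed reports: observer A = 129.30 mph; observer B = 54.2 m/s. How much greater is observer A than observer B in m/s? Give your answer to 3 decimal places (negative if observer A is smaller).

observer A: 129.30 mph = 57.80227 m/s.
Difference: 57.80227 − 54.20000 = 3.602 m/s.

3.602 m/s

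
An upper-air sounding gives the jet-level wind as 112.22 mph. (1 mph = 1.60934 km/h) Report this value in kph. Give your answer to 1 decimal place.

1 mph = 1.60934 km/h, so 112.22 × 1.60934 = 180.6 km/h.

180.6 km/h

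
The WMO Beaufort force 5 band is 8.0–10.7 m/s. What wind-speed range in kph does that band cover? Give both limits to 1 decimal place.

8.0–10.7 m/s × 3.6 = 28.8–38.5 km/h.

28.8 to 38.5 km/h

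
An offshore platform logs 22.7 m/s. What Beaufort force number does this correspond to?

22.7 m/s lies in the Beaufort 9 band (strong gale, 20.8–24.4 m/s).

Beaufort force 9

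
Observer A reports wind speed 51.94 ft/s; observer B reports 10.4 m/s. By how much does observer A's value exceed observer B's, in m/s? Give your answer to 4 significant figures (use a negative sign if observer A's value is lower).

observer A: 51.94 ft/s = 15.83131 m/s.
Difference: 15.83131 − 10.40000 = 5.431 m/s.

5.431 m/s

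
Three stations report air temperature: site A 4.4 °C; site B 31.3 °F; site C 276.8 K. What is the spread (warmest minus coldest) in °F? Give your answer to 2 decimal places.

8.62 °F

site B: 31.3 °F = -0.389 °C.
site C: 276.8 K = 3.650 °C.
Spread: 4.400 − (-0.389) = 4.789 °C = 8.62 °F.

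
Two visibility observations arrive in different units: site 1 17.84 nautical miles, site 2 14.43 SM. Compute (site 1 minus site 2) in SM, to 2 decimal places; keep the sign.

site 1: 17.84 nmi = 20.5299 SM.
Difference: 20.5299 − 14.4300 = 6.10 SM.

6.10 SM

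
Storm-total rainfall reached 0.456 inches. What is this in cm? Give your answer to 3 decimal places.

1.158 cm

1 in = 2.54 cm, so 0.456 × 2.54 = 1.158 cm.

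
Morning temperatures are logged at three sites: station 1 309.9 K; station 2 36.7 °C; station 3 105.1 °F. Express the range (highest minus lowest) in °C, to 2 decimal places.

3.91 °C

station 1: 309.9 K = 36.750 °C.
station 3: 105.1 °F = 40.611 °C.
Spread: 40.611 − 36.700 = 3.911 °C.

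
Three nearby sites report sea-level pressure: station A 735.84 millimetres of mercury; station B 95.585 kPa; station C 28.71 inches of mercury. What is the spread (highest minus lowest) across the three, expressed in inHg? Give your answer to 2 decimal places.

station A: 735.84 mmHg = 28.9701 inHg.
station B: 95.585 kPa = 28.2262 inHg.
Spread: 28.9701 − 28.2262 = 0.74 inHg.

0.74 inHg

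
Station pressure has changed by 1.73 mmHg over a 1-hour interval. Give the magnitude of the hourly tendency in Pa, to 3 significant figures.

1.73 mmHg / 1 h × 133.322 Pa/mmHg = 231 Pa/h.

231 Pa per hour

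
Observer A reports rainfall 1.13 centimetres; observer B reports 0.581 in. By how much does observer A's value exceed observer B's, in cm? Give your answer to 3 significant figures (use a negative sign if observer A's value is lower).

observer B: 0.581 in = 1.47574 cm.
Difference: 1.13000 − 1.47574 = -0.346 cm.

-0.346 cm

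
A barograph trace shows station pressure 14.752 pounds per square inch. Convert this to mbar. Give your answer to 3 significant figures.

1020 mb

1 psi = 68.9476 mb, so 14.752 × 68.9476 = 1020 mb.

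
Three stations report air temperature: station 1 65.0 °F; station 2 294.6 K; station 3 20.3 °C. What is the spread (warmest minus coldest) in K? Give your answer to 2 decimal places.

station 1: 65.0 °F = 18.333 °C.
station 2: 294.6 K = 21.450 °C.
Spread: 21.450 − 18.333 = 3.117 °C.

3.12 K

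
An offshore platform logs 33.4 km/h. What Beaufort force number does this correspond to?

Beaufort force 5

33.4 km/h = 9.3 m/s, which is Beaufort 5 (fresh breeze, 8.0–10.7 m/s).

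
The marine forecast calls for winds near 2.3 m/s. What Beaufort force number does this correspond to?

2.3 m/s lies in the Beaufort 2 band (light breeze, 1.6–3.3 m/s).

Beaufort force 2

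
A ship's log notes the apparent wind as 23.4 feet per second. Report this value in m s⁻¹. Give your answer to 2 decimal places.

1 ft/s = 0.3048 m/s, so 23.4 × 0.3048 = 7.13 m/s.

7.13 m/s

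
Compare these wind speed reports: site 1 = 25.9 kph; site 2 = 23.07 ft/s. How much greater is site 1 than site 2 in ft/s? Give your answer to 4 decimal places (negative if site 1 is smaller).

0.5338 ft/s

site 1: 25.9 km/h = 23.603820 ft/s.
Difference: 23.603820 − 23.070000 = 0.5338 ft/s.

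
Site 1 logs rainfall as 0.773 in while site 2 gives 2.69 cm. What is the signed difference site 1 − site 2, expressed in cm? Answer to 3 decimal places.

-0.727 cm

site 1: 0.773 in = 1.96342 cm.
Difference: 1.96342 − 2.69000 = -0.727 cm.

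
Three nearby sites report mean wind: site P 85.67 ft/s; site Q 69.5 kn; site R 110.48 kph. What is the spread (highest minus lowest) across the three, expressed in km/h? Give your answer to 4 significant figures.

34.71 km/h

site P: 85.67 ft/s = 94.0040 km/h.
site Q: 69.5 kt = 128.7140 km/h.
Spread: 128.7140 − 94.0040 = 34.71 km/h.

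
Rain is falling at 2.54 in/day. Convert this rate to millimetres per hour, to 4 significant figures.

2.54 in/day × 25.4 mm/in × 0.0416667 day/hour = 2.688 mm/hour.

2.688 mm/hour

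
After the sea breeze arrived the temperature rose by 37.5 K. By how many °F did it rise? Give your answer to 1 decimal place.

67.5 °F

Converting a difference, only the 9/5 scale factor applies: Δ°F = 37.5 × 1.8 = 67.5 °F.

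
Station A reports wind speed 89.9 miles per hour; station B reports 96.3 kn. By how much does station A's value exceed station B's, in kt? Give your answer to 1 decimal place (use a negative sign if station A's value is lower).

station A: 89.9 mph = 78.121 kt.
Difference: 78.121 − 96.300 = -18.2 kt.

-18.2 kt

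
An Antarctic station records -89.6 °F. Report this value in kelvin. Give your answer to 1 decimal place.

205.6 K

First to °C: -67.56 °C.
Then to K: 205.6 K.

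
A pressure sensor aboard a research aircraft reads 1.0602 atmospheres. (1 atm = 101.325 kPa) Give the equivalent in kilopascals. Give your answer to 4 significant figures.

1 atm = 101.325 kPa, so 1.0602 × 101.325 = 107.4 kPa.

107.4 kPa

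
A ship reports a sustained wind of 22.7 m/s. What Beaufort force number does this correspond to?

22.7 m/s lies in the Beaufort 9 band (strong gale, 20.8–24.4 m/s).

Beaufort force 9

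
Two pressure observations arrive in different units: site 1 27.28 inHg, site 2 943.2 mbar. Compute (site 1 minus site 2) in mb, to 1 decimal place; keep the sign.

-19.4 mb

site 1: 27.28 inHg = 923.807 mb.
Difference: 923.807 − 943.200 = -19.4 mb.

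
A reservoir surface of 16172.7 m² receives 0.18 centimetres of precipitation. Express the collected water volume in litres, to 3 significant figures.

Depth: 0.18 cm × 10 = 1.8 mm.
1 mm over 1 m² is 1 L, so volume = 1.8 × 16172.7 = 29110.86 L ≈ 29100 L.

29100 litres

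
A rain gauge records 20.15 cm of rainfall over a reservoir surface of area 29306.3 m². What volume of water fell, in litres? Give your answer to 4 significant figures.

5905000 litres

Depth: 20.15 cm × 10 = 201.5 mm.
1 mm over 1 m² is 1 L, so volume = 201.5 × 29306.3 = 5905219.5 L ≈ 5905000 L.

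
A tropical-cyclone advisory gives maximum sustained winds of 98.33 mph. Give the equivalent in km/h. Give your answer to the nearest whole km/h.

1 mph = 1.60934 km/h, so 98.33 × 1.60934 = 158 km/h.

158 km/h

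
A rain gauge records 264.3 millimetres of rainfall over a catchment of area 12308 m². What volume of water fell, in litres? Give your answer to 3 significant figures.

1 mm over 1 m² is 1 L, so volume = 264.3 × 12308 = 3253004.4 L ≈ 3250000 L.

3250000 litres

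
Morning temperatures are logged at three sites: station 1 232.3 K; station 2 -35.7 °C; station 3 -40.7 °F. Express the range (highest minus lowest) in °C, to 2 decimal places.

5.15 °C

station 1: 232.3 K = -40.850 °C.
station 3: -40.7 °F = -40.389 °C.
Spread: (-35.700) − (-40.850) = 5.150 °C.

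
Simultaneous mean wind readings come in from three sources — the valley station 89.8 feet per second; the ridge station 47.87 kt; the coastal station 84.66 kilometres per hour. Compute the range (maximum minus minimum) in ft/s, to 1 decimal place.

12.6 ft/s

the ridge station: 47.87 kt = 80.795 ft/s.
the coastal station: 84.66 km/h = 77.154 ft/s.
Spread: 89.800 − 77.154 = 12.6 ft/s.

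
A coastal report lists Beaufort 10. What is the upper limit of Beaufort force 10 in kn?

Beaufort 10 (storm) spans 48–55 knots.

55 kt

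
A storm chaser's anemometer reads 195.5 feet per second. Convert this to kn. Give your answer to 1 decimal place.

115.8 kt

1 ft/s = 0.592484 kt, so 195.5 × 0.592484 = 115.8 kt.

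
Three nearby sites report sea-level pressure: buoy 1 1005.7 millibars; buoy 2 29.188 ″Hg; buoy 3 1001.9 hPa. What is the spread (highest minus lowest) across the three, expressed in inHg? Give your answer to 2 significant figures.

0.51 inHg

buoy 1: 1005.7 mb = 29.6983 inHg.
buoy 3: 1001.9 hPa = 29.5861 inHg.
Spread: 29.6983 − 29.1880 = 0.51 inHg.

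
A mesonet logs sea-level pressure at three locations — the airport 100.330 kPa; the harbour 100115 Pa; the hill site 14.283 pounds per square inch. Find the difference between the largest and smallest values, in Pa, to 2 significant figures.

1900 Pa

the airport: 100.330 kPa = 100330.00 Pa.
the hill site: 14.283 psi = 98477.82 Pa.
Spread: 100330.00 − 98477.82 = 1900 Pa.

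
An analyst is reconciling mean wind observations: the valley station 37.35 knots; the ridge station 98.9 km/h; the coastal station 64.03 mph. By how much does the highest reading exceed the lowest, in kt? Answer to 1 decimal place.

18.3 kt

the ridge station: 98.9 km/h = 53.402 kt.
the coastal station: 64.03 mph = 55.641 kt.
Spread: 55.641 − 37.350 = 18.3 kt.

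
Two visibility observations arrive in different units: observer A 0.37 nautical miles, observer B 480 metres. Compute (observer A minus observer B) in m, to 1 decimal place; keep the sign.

205.2 m

observer A: 0.37 nmi = 685.240 m.
Difference: 685.240 − 480.000 = 205.2 m.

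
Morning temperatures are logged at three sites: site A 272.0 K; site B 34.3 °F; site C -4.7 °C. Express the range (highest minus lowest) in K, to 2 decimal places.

site A: 272.0 K = -1.150 °C.
site B: 34.3 °F = 1.278 °C.
Spread: 1.278 − (-4.700) = 5.978 °C.

5.98 K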